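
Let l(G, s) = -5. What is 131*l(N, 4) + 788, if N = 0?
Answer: 133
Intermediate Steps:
131*l(N, 4) + 788 = 131*(-5) + 788 = -655 + 788 = 133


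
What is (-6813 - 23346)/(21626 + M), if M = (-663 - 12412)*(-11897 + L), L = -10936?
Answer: -30159/298563101 ≈ -0.00010101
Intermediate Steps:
M = 298541475 (M = (-663 - 12412)*(-11897 - 10936) = -13075*(-22833) = 298541475)
(-6813 - 23346)/(21626 + M) = (-6813 - 23346)/(21626 + 298541475) = -30159/298563101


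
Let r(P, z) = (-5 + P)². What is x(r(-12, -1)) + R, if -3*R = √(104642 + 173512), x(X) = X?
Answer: 289 - 3*√3434 ≈ 113.20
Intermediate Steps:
R = -3*√3434 (R = -√(104642 + 173512)/3 = -3*√3434 ≈ -175.80)
x(r(-12, -1)) + R = (-5 - 12)² - 3*√3434 = (-17)² - 3*√3434 = 289 - 3*√3434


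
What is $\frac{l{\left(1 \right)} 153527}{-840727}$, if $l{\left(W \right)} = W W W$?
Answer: $- \frac{153527}{840727} \approx -0.18261$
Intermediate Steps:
$l{\left(W \right)} = W^{3}$ ($l{\left(W \right)} = W^{2} W = W^{3}$)
$\frac{l{\left(1 \right)} 153527}{-840727} = \frac{1^{3} \cdot 153527}{-840727} = 1 \cdot 153527 \left(- \frac{1}{840727}\right) = 153527 \left(- \frac{1}{840727}\right) = - \frac{153527}{840727}$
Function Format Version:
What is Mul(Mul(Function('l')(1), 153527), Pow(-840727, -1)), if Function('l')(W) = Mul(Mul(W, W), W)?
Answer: Rational(-153527, 840727) ≈ -0.18261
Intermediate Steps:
Function('l')(W) = Pow(W, 3) (Function('l')(W) = Mul(Pow(W, 2), W) = Pow(W, 3))
Mul(Mul(Function('l')(1), 153527), Pow(-840727, -1)) = Mul(Mul(Pow(1, 3), 153527), Pow(-840727, -1)) = Mul(Mul(1, 153527), Rational(-1, 840727)) = Mul(153527, Rational(-1, 840727)) = Rational(-153527, 840727)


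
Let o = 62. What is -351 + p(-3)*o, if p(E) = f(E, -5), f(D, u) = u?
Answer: -661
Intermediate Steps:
p(E) = -5
-351 + p(-3)*o = -351 - 5*62 = -351 - 310 = -661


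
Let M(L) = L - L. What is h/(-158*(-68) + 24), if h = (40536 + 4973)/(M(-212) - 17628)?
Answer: -45509/189818304 ≈ -0.00023975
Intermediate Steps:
M(L) = 0
h = -45509/17628 (h = (40536 + 4973)/(0 - 17628) = 45509/(-17628) = 45509*(-1/17628) = -45509/17628 ≈ -2.5816)
h/(-158*(-68) + 24) = -45509/(17628*(-158*(-68) + 24)) = -45509/(17628*(10744 + 24)) = -45509/17628/10768 = -45509/17628*1/10768 = -45509/189818304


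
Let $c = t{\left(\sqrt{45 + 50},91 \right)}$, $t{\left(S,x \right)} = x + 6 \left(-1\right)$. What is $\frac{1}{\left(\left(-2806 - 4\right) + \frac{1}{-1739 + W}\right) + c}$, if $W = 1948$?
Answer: $- \frac{209}{569524} \approx -0.00036697$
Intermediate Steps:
$t{\left(S,x \right)} = -6 + x$ ($t{\left(S,x \right)} = x - 6 = -6 + x$)
$c = 85$ ($c = -6 + 91 = 85$)
$\frac{1}{\left(\left(-2806 - 4\right) + \frac{1}{-1739 + W}\right) + c} = \frac{1}{\left(\left(-2806 - 4\right) + \frac{1}{-1739 + 1948}\right) + 85} = \frac{1}{\left(-2810 + \frac{1}{209}\right) + 85} = \frac{1}{- \frac{587289}{209} + 85} = \frac{1}{- \frac{569524}{209}} = - \frac{209}{569524}$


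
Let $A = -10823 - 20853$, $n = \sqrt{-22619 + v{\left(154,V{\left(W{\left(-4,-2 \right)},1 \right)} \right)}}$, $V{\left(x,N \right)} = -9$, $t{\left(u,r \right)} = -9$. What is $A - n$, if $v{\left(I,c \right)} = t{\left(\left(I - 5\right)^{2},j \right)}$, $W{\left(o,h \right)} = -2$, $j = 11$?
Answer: $-31676 - 2 i \sqrt{5657} \approx -31676.0 - 150.43 i$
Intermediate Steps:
$v{\left(I,c \right)} = -9$
$n = 2 i \sqrt{5657}$ ($n = \sqrt{-22619 - 9} = \sqrt{-22628} = 2 i \sqrt{5657} \approx 150.43 i$)
$A = -31676$ ($A = -10823 - 20853 = -31676$)
$A - n = -31676 - 2 i \sqrt{5657}$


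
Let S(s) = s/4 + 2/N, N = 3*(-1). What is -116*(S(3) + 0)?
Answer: -29/3 ≈ -9.6667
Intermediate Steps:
N = -3
S(s) = -2/3 + s/4 (S(s) = s/4 + 2/(-3) = s*(1/4) + 2*(-1/3) = s/4 - 2/3 = -2/3 + s/4)
-116*(S(3) + 0) = -116*((-2/3 + (1/4)*3) + 0) = -116*((-2/3 + 3/4) + 0) = -116*(1/12 + 0) = -116*1/12 = -29/3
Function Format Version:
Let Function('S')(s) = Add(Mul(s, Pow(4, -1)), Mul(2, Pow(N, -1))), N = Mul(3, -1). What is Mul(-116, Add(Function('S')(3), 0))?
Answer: Rational(-29, 3) ≈ -9.6667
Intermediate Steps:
N = -3
Function('S')(s) = Add(Rational(-2, 3), Mul(Rational(1, 4), s)) (Function('S')(s) = Add(Mul(s, Pow(4, -1)), Mul(2, Pow(-3, -1))) = Add(Mul(s, Rational(1, 4)), Mul(2, Rational(-1, 3))) = Add(Mul(Rational(1, 4), s), Rational(-2, 3)) = Add(Rational(-2, 3), Mul(Rational(1, 4), s)))
Mul(-116, Add(Function('S')(3), 0)) = Mul(-116, Add(Add(Rational(-2, 3), Mul(Rational(1, 4), 3)), 0)) = Mul(-116, Add(Add(Rational(-2, 3), Rational(3, 4)), 0)) = Mul(-116, Add(Rational(1, 12), 0)) = Mul(-116, Rational(1, 12)) = Rational(-29, 3)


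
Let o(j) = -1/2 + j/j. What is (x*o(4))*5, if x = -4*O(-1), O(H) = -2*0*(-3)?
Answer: 0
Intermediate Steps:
O(H) = 0 (O(H) = 0*(-3) = 0)
o(j) = ½ (o(j) = -1*½ + 1 = -½ + 1 = ½)
x = 0 (x = -4*0 = 0)
(x*o(4))*5 = (0*(½))*5 = 0*5 = 0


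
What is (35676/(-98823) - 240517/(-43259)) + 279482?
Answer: 398267782490027/1424994719 ≈ 2.7949e+5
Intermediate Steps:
(35676/(-98823) - 240517/(-43259)) + 279482 = (35676*(-1/98823) - 240517*(-1/43259)) + 279482 = (-11892/32941 + 240517/43259) + 279482 = 7408434469/1424994719 + 279482 = 398267782490027/1424994719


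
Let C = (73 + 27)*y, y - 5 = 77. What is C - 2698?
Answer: 5502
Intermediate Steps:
y = 82 (y = 5 + 77 = 82)
C = 8200 (C = (73 + 27)*82 = 100*82 = 8200)
C - 2698 = 8200 - 2698 = 5502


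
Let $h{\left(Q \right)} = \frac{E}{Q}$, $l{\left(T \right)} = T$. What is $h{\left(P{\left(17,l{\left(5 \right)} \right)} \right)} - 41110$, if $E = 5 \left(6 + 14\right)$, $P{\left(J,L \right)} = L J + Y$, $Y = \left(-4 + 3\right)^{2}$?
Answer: $- \frac{1767680}{43} \approx -41109.0$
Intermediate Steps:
$Y = 1$ ($Y = \left(-1\right)^{2} = 1$)
$P{\left(J,L \right)} = 1 + J L$ ($P{\left(J,L \right)} = L J + 1 = J L + 1 = 1 + J L$)
$E = 100$ ($E = 5 \cdot 20 = 100$)
$h{\left(Q \right)} = \frac{100}{Q}$
$h{\left(P{\left(17,l{\left(5 \right)} \right)} \right)} - 41110 = \frac{100}{1 + 17 \cdot 5} - 41110 = \frac{100}{1 + 85} - 41110 = \frac{100}{86} - 41110 = 100 \cdot \frac{1}{86} - 41110 = \frac{50}{43} - 41110 = - \frac{1767680}{43}$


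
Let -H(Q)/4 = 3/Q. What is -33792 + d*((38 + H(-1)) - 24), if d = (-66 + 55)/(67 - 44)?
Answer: -777502/23 ≈ -33804.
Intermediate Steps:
H(Q) = -12/Q
d = -11/23 ≈ -0.47826
-33792 + d*((38 + H(-1)) - 24) = -33792 - 11*((38 - 12/(-1)) - 24)/23 = -33792 - 11*((38 - 12*(-1)) - 24)/23 = -33792 - 11*((38 + 12) - 24)/23 = -33792 - 11*(50 - 24)/23 = -33792 - 11/23*26 = -33792 - 286/23 = -777502/23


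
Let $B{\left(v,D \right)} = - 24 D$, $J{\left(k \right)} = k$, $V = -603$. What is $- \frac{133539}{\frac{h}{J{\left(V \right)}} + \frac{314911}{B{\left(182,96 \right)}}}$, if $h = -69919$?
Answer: $\frac{6871382784}{1066591} \approx 6442.4$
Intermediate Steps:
$- \frac{133539}{\frac{h}{J{\left(V \right)}} + \frac{314911}{B{\left(182,96 \right)}}} = - \frac{133539}{- \frac{69919}{-603} + \frac{314911}{\left(-24\right) 96}} = - \frac{133539}{\left(-69919\right) \left(- \frac{1}{603}\right) + \frac{314911}{-2304}} = - \frac{133539}{\frac{69919}{603} + 314911 \left(- \frac{1}{2304}\right)} = - \frac{133539}{\frac{69919}{603} - \frac{314911}{2304}} = - \frac{133539}{- \frac{1066591}{51456}} = \left(-133539\right) \left(- \frac{51456}{1066591}\right) = \frac{6871382784}{1066591}$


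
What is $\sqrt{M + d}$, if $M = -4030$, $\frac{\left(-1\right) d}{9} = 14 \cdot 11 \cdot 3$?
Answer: $2 i \sqrt{2047} \approx 90.488 i$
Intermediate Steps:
$d = -4158$ ($d = - 9 \cdot 14 \cdot 11 \cdot 3 = - 9 \cdot 154 \cdot 3 = \left(-9\right) 462 = -4158$)
$\sqrt{M + d} = \sqrt{-4030 - 4158} = \sqrt{-8188} = 2 i \sqrt{2047}$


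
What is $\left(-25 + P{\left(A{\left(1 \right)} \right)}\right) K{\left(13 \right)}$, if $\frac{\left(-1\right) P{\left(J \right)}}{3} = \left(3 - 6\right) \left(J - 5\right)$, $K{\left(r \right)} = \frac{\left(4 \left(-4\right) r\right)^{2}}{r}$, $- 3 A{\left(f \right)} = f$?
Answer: $-242944$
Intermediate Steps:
$A{\left(f \right)} = - \frac{f}{3}$
$K{\left(r \right)} = 256 r$ ($K{\left(r \right)} = \frac{\left(- 16 r\right)^{2}}{r} = \frac{256 r^{2}}{r} = 256 r$)
$P{\left(J \right)} = -45 + 9 J$ ($P{\left(J \right)} = - 3 \left(3 - 6\right) \left(J - 5\right) = - 3 \left(- 3 \left(-5 + J\right)\right) = - 3 \left(15 - 3 J\right) = -45 + 9 J$)
$\left(-25 + P{\left(A{\left(1 \right)} \right)}\right) K{\left(13 \right)} = \left(-25 - \left(45 - 9 \left(\left(- \frac{1}{3}\right) 1\right)\right)\right) 256 \cdot 13 = \left(-25 + \left(-45 + 9 \left(- \frac{1}{3}\right)\right)\right) 3328 = \left(-25 - 48\right) 3328 = \left(-73\right) 3328 = -242944$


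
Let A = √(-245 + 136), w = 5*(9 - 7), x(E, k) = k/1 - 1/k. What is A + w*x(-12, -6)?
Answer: -175/3 + I*√109 ≈ -58.333 + 10.44*I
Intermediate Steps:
x(E, k) = k - 1/k (x(E, k) = k*1 - 1/k = k - 1/k)
w = 10 (w = 5*2 = 10)
A = I*√109 (A = √(-109) = I*√109 ≈ 10.44*I)
A + w*x(-12, -6) = I*√109 + 10*(-6 - 1/(-6)) = I*√109 + 10*(-6 - 1*(-⅙)) = I*√109 + 10*(-6 + ⅙) = I*√109 + 10*(-35/6) = I*√109 - 175/3 = -175/3 + I*√109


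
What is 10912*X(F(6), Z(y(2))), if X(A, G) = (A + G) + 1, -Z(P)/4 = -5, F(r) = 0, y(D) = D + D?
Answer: 229152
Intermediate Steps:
y(D) = 2*D
Z(P) = 20 (Z(P) = -4*(-5) = 20)
X(A, G) = 1 + A + G
10912*X(F(6), Z(y(2))) = 10912*(1 + 0 + 20) = 10912*21 = 229152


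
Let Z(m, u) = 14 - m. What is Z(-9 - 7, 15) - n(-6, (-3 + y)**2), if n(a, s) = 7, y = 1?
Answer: 23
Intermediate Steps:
Z(-9 - 7, 15) - n(-6, (-3 + y)**2) = (14 - (-9 - 7)) - 1*7 = (14 - 1*(-16)) - 7 = (14 + 16) - 7 = 30 - 7 = 23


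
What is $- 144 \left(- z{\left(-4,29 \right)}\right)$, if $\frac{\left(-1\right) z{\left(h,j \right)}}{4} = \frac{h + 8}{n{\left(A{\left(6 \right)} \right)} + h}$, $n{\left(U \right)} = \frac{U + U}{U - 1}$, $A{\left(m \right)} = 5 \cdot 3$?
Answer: $\frac{16128}{13} \approx 1240.6$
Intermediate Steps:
$A{\left(m \right)} = 15$
$n{\left(U \right)} = \frac{2 U}{-1 + U}$
$z{\left(h,j \right)} = - \frac{4 \left(8 + h\right)}{\frac{15}{7} + h}$ ($z{\left(h,j \right)} = - 4 \frac{h + 8}{2 \cdot 15 \frac{1}{-1 + 15} + h} = - 4 \frac{8 + h}{2 \cdot 15 \cdot \frac{1}{14} + h} = - 4 \frac{8 + h}{\frac{15}{7} + h} = - \frac{4 \left(8 + h\right)}{\frac{15}{7} + h}$)
$- 144 \left(- z{\left(-4,29 \right)}\right) = - 144 \left(- \frac{28 \left(-8 - -4\right)}{15 + 7 \left(-4\right)}\right) = - 144 \left(- \frac{28 \left(-8 + 4\right)}{15 - 28}\right) = - 144 \left(- \frac{28 \left(-4\right)}{-13}\right) = - 144 \left(- \frac{28 \left(-1\right) \left(-4\right)}{13}\right) = - 144 \left(\left(-1\right) \frac{112}{13}\right) = \left(-144\right) \left(- \frac{112}{13}\right) = \frac{16128}{13}$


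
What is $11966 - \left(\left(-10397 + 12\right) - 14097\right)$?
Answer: $36448$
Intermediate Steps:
$11966 - \left(\left(-10397 + 12\right) - 14097\right) = 11966 - \left(-10385 - 14097\right) = 11966 - -24482 = 11966 + 24482 = 36448$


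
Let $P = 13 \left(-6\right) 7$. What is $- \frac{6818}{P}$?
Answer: $\frac{487}{39} \approx 12.487$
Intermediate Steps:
$P = -546$ ($P = \left(-78\right) 7 = -546$)
$- \frac{6818}{P} = - \frac{6818}{-546} = \left(-6818\right) \left(- \frac{1}{546}\right) = \frac{487}{39}$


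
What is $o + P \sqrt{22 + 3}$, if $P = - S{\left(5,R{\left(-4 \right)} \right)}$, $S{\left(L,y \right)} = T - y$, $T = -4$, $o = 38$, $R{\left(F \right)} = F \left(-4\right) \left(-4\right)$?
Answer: $-262$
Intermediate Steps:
$R{\left(F \right)} = 16 F$ ($R{\left(F \right)} = - 4 F \left(-4\right) = 16 F$)
$S{\left(L,y \right)} = -4 - y$
$P = -60$ ($P = - (-4 - 16 \left(-4\right)) = - (-4 - -64) = - (-4 + 64) = \left(-1\right) 60 = -60$)
$o + P \sqrt{22 + 3} = 38 - 60 \sqrt{22 + 3} = 38 - 60 \sqrt{25} = 38 - 300 = -262$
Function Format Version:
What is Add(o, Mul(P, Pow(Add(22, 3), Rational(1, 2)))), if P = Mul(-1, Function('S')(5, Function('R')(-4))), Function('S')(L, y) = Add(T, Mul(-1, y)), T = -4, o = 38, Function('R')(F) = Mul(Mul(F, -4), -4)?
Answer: -262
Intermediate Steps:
Function('R')(F) = Mul(16, F) (Function('R')(F) = Mul(Mul(-4, F), -4) = Mul(16, F))
Function('S')(L, y) = Add(-4, Mul(-1, y))
P = -60 (P = Mul(-1, Add(-4, Mul(-1, Mul(16, -4)))) = Mul(-1, Add(-4, Mul(-1, -64))) = Mul(-1, Add(-4, 64)) = Mul(-1, 60) = -60)
Add(o, Mul(P, Pow(Add(22, 3), Rational(1, 2)))) = Add(38, Mul(-60, Pow(Add(22, 3), Rational(1, 2)))) = Add(38, Mul(-60, Pow(25, Rational(1, 2)))) = Add(38, Mul(-60, 5)) = Add(38, -300) = -262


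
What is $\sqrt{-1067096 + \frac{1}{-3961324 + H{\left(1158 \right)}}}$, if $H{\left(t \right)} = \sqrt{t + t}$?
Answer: $\frac{\sqrt{-8454225990210 + 4268384 \sqrt{579}}}{2 \sqrt{1980662 - \sqrt{579}}} \approx 1033.0 i$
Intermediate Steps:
$H{\left(t \right)} = \sqrt{2} \sqrt{t}$ ($H{\left(t \right)} = \sqrt{2 t} = \sqrt{2} \sqrt{t}$)
$\sqrt{-1067096 + \frac{1}{-3961324 + H{\left(1158 \right)}}} = \sqrt{-1067096 + \frac{1}{-3961324 + \sqrt{2} \sqrt{1158}}} = \sqrt{-1067096 + \frac{1}{-3961324 + 2 \sqrt{579}}}$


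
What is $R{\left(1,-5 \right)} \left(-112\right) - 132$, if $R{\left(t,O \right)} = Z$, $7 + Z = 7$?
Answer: $-132$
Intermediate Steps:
$Z = 0$ ($Z = -7 + 7 = 0$)
$R{\left(t,O \right)} = 0$
$R{\left(1,-5 \right)} \left(-112\right) - 132 = 0 \left(-112\right) - 132 = 0 - 132 = -132$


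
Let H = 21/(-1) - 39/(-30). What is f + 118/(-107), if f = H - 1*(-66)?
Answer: 48361/1070 ≈ 45.197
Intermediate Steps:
H = -197/10 (H = 21*(-1) - 39*(-1/30) = -21 + 13/10 = -197/10 ≈ -19.700)
f = 463/10 (f = -197/10 - 1*(-66) = -197/10 + 66 = 463/10 ≈ 46.300)
f + 118/(-107) = 463/10 + 118/(-107) = 463/10 - 1/107*118 = 463/10 - 118/107 = 48361/1070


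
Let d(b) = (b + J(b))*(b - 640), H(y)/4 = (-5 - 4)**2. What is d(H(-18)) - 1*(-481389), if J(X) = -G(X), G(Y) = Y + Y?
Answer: 583773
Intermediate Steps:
H(y) = 324 (H(y) = 4*(-5 - 4)**2 = 4*(-9)**2 = 4*81 = 324)
G(Y) = 2*Y
J(X) = -2*X
d(b) = -b*(-640 + b) (d(b) = (b - 2*b)*(b - 640) = (-b)*(-640 + b) = -b*(-640 + b))
d(H(-18)) - 1*(-481389) = 324*(640 - 1*324) - 1*(-481389) = 324*(640 - 324) + 481389 = 324*316 + 481389 = 102384 + 481389 = 583773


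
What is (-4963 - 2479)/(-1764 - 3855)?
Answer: 7442/5619 ≈ 1.3244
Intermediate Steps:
(-4963 - 2479)/(-1764 - 3855) = -7442/(-5619) = -7442*(-1/5619) = 7442/5619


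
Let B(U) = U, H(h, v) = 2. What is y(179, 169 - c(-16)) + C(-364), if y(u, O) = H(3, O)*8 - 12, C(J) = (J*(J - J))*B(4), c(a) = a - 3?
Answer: 4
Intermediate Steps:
c(a) = -3 + a
C(J) = 0 (C(J) = (J*(J - J))*4 = (J*0)*4 = 0*4 = 0)
y(u, O) = 4 (y(u, O) = 2*8 - 12 = 16 - 12 = 4)
y(179, 169 - c(-16)) + C(-364) = 4 + 0 = 4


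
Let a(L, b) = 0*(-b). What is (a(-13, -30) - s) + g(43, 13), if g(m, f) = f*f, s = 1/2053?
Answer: 346956/2053 ≈ 169.00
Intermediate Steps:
s = 1/2053 ≈ 0.00048709
a(L, b) = 0
g(m, f) = f²
(a(-13, -30) - s) + g(43, 13) = (0 - 1*1/2053) + 13² = (0 - 1/2053) + 169 = -1/2053 + 169 = 346956/2053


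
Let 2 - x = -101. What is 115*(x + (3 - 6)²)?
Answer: 12880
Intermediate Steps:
x = 103 (x = 2 - 1*(-101) = 2 + 101 = 103)
115*(x + (3 - 6)²) = 115*(103 + (3 - 6)²) = 115*(103 + (-3)²) = 115*(103 + 9) = 115*112 = 12880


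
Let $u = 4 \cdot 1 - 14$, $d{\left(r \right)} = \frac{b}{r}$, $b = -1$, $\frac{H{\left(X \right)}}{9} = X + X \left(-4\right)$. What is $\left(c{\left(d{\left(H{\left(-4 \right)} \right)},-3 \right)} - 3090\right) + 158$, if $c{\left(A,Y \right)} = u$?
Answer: $-2942$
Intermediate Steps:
$H{\left(X \right)} = - 27 X$ ($H{\left(X \right)} = 9 \left(X + X \left(-4\right)\right) = 9 \left(X - 4 X\right) = 9 \left(- 3 X\right) = - 27 X$)
$d{\left(r \right)} = - \frac{1}{r}$
$u = -10$ ($u = 4 - 14 = -10$)
$c{\left(A,Y \right)} = -10$
$\left(c{\left(d{\left(H{\left(-4 \right)} \right)},-3 \right)} - 3090\right) + 158 = \left(-10 - 3090\right) + 158 = -3100 + 158 = -2942$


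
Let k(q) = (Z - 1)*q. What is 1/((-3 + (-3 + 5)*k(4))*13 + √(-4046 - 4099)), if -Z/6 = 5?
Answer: -3263/10655314 - 3*I*√905/10655314 ≈ -0.00030623 - 8.4699e-6*I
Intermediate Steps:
Z = -30 (Z = -6*5 = -30)
k(q) = -31*q (k(q) = (-30 - 1)*q = -31*q)
1/((-3 + (-3 + 5)*k(4))*13 + √(-4046 - 4099)) = 1/((-3 + (-3 + 5)*(-31*4))*13 + √(-4046 - 4099)) = 1/((-3 + 2*(-124))*13 + √(-8145)) = 1/((-3 - 248)*13 + 3*I*√905) = 1/(-251*13 + 3*I*√905) = 1/(-3263 + 3*I*√905)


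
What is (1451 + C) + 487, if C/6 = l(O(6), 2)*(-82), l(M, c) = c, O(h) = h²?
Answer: 954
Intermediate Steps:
C = -984 (C = 6*(2*(-82)) = 6*(-164) = -984)
(1451 + C) + 487 = (1451 - 984) + 487 = 467 + 487 = 954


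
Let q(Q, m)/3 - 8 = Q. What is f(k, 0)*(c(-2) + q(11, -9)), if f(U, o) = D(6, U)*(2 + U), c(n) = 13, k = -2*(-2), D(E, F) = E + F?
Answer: 4200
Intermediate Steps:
q(Q, m) = 24 + 3*Q
k = 4
f(U, o) = (2 + U)*(6 + U) (f(U, o) = (6 + U)*(2 + U) = (2 + U)*(6 + U))
f(k, 0)*(c(-2) + q(11, -9)) = ((2 + 4)*(6 + 4))*(13 + (24 + 3*11)) = (6*10)*(13 + (24 + 33)) = 60*(13 + 57) = 60*70 = 4200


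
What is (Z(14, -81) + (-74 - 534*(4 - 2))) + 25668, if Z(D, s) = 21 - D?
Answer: 24533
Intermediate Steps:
(Z(14, -81) + (-74 - 534*(4 - 2))) + 25668 = ((21 - 1*14) + (-74 - 534*(4 - 2))) + 25668 = ((21 - 14) + (-74 - 534*2)) + 25668 = (7 + (-74 - 89*12)) + 25668 = (7 + (-74 - 1068)) + 25668 = (7 - 1142) + 25668 = -1135 + 25668 = 24533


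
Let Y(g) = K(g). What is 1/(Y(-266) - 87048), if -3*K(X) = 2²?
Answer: -3/261148 ≈ -1.1488e-5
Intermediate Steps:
K(X) = -4/3 (K(X) = -⅓*2² = -⅓*4 = -4/3)
Y(g) = -4/3
1/(Y(-266) - 87048) = 1/(-4/3 - 87048) = 1/(-261148/3) = -3/261148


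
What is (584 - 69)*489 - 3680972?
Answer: -3429137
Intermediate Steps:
(584 - 69)*489 - 3680972 = 515*489 - 3680972 = 251835 - 3680972 = -3429137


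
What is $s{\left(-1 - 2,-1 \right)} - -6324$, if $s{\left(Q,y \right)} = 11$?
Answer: $6335$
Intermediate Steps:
$s{\left(-1 - 2,-1 \right)} - -6324 = 11 - -6324 = 11 + 6324 = 6335$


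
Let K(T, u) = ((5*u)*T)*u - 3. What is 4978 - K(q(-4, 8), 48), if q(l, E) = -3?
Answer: 39541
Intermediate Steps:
K(T, u) = -3 + 5*T*u**2 (K(T, u) = (5*T*u)*u - 3 = 5*T*u**2 - 3 = -3 + 5*T*u**2)
4978 - K(q(-4, 8), 48) = 4978 - (-3 + 5*(-3)*48**2) = 4978 - (-3 + 5*(-3)*2304) = 4978 - (-3 - 34560) = 4978 - 1*(-34563) = 4978 + 34563 = 39541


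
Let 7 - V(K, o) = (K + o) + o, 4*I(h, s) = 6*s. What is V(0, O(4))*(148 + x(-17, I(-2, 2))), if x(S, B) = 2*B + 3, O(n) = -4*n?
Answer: 6123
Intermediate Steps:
I(h, s) = 3*s/2 (I(h, s) = (6*s)/4 = 3*s/2)
V(K, o) = 7 - K - 2*o (V(K, o) = 7 - ((K + o) + o) = 7 - (K + 2*o) = 7 + (-K - 2*o) = 7 - K - 2*o)
x(S, B) = 3 + 2*B
V(0, O(4))*(148 + x(-17, I(-2, 2))) = (7 - 1*0 - (-8)*4)*(148 + (3 + 2*((3/2)*2))) = (7 + 0 - 2*(-16))*(148 + (3 + 2*3)) = (7 + 0 + 32)*(148 + (3 + 6)) = 39*(148 + 9) = 39*157 = 6123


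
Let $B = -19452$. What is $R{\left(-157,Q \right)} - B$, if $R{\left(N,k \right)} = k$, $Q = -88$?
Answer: $19364$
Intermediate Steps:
$R{\left(-157,Q \right)} - B = -88 - -19452 = -88 + 19452 = 19364$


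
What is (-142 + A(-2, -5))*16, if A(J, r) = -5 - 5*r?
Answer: -1952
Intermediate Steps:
A(J, r) = -5 - 5*r
(-142 + A(-2, -5))*16 = (-142 + (-5 - 5*(-5)))*16 = (-142 + (-5 + 25))*16 = (-142 + 20)*16 = -122*16 = -1952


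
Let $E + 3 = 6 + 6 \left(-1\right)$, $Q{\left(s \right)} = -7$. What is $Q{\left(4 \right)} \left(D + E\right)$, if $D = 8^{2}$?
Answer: $-427$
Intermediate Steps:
$D = 64$
$E = -3$ ($E = -3 + \left(6 + 6 \left(-1\right)\right) = -3 + \left(6 - 6\right) = -3 + 0 = -3$)
$Q{\left(4 \right)} \left(D + E\right) = - 7 \left(64 - 3\right) = \left(-7\right) 61 = -427$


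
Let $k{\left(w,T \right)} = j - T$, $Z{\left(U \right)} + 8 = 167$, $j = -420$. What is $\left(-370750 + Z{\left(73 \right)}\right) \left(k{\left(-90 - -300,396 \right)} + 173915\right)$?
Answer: $-64148931509$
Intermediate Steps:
$Z{\left(U \right)} = 159$ ($Z{\left(U \right)} = -8 + 167 = 159$)
$k{\left(w,T \right)} = -420 - T$
$\left(-370750 + Z{\left(73 \right)}\right) \left(k{\left(-90 - -300,396 \right)} + 173915\right) = \left(-370750 + 159\right) \left(\left(-420 - 396\right) + 173915\right) = - 370591 \left(\left(-420 - 396\right) + 173915\right) = - 370591 \left(-816 + 173915\right) = \left(-370591\right) 173099 = -64148931509$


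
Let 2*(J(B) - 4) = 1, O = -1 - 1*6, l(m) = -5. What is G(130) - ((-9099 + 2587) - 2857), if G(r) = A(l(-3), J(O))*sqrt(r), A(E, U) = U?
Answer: 9369 + 9*sqrt(130)/2 ≈ 9420.3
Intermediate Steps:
O = -7 (O = -1 - 6 = -7)
J(B) = 9/2 (J(B) = 4 + (1/2)*1 = 4 + 1/2 = 9/2)
G(r) = 9*sqrt(r)/2
G(130) - ((-9099 + 2587) - 2857) = 9*sqrt(130)/2 - ((-9099 + 2587) - 2857) = 9*sqrt(130)/2 - (-6512 - 2857) = 9*sqrt(130)/2 - 1*(-9369) = 9*sqrt(130)/2 + 9369 = 9369 + 9*sqrt(130)/2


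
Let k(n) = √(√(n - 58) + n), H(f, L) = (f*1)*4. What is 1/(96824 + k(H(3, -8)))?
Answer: 1/(96824 + √(12 + I*√46)) ≈ 1.0328e-5 - 1.0e-10*I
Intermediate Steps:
H(f, L) = 4*f (H(f, L) = f*4 = 4*f)
k(n) = √(n + √(-58 + n)) (k(n) = √(√(-58 + n) + n) = √(n + √(-58 + n)))
1/(96824 + k(H(3, -8))) = 1/(96824 + √(4*3 + √(-58 + 4*3))) = 1/(96824 + √(12 + √(-58 + 12))) = 1/(96824 + √(12 + √(-46))) = 1/(96824 + √(12 + I*√46))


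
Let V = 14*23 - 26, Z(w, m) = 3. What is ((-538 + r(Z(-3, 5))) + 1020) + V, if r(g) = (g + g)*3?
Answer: 796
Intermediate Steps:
r(g) = 6*g (r(g) = (2*g)*3 = 6*g)
V = 296 (V = 322 - 26 = 296)
((-538 + r(Z(-3, 5))) + 1020) + V = ((-538 + 6*3) + 1020) + 296 = ((-538 + 18) + 1020) + 296 = (-520 + 1020) + 296 = 500 + 296 = 796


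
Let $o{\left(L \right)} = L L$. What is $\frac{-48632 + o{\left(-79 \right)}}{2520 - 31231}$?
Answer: $\frac{42391}{28711} \approx 1.4765$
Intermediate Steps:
$o{\left(L \right)} = L^{2}$
$\frac{-48632 + o{\left(-79 \right)}}{2520 - 31231} = \frac{-48632 + \left(-79\right)^{2}}{2520 - 31231} = \frac{-48632 + 6241}{-28711} = \left(-42391\right) \left(- \frac{1}{28711}\right) = \frac{42391}{28711}$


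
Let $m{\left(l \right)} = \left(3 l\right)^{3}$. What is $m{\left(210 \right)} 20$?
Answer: $5000940000$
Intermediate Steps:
$m{\left(l \right)} = 27 l^{3}$
$m{\left(210 \right)} 20 = 27 \cdot 210^{3} \cdot 20 = 27 \cdot 9261000 \cdot 20 = 250047000 \cdot 20 = 5000940000$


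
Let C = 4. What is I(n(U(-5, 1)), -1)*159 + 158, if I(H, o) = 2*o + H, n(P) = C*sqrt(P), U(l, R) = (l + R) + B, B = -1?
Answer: -160 + 636*I*sqrt(5) ≈ -160.0 + 1422.1*I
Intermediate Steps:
U(l, R) = -1 + R + l (U(l, R) = (l + R) - 1 = (R + l) - 1 = -1 + R + l)
n(P) = 4*sqrt(P)
I(H, o) = H + 2*o
I(n(U(-5, 1)), -1)*159 + 158 = (4*sqrt(-1 + 1 - 5) + 2*(-1))*159 + 158 = (4*sqrt(-5) - 2)*159 + 158 = (4*(I*sqrt(5)) - 2)*159 + 158 = (4*I*sqrt(5) - 2)*159 + 158 = (-2 + 4*I*sqrt(5))*159 + 158 = (-318 + 636*I*sqrt(5)) + 158 = -160 + 636*I*sqrt(5)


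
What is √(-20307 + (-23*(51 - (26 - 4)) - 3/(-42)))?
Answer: I*√4110890/14 ≈ 144.82*I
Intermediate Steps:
√(-20307 + (-23*(51 - (26 - 4)) - 3/(-42))) = √(-20307 + (-23*(51 - 1*22) - 3*(-1/42))) = √(-20307 + (-23*(51 - 22) + 1/14)) = √(-20307 + (-23*29 + 1/14)) = √(-20307 + (-667 + 1/14)) = √(-20307 - 9337/14) = √(-293635/14) = I*√4110890/14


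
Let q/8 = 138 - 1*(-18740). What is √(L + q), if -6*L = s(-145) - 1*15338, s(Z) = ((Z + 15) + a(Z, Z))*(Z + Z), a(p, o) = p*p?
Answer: 2*√2617887/3 ≈ 1078.7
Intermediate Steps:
a(p, o) = p²
s(Z) = 2*Z*(15 + Z + Z²) (s(Z) = ((Z + 15) + Z²)*(Z + Z) = ((15 + Z) + Z²)*(2*Z) = (15 + Z + Z²)*(2*Z) = 2*Z*(15 + Z + Z²))
q = 151024 (q = 8*(138 - 1*(-18740)) = 8*(138 + 18740) = 8*18878 = 151024)
L = 3037444/3 (L = -(2*(-145)*(15 - 145 + (-145)²) - 1*15338)/6 = -(2*(-145)*(15 - 145 + 21025) - 15338)/6 = -(2*(-145)*20895 - 15338)/6 = -(-6059550 - 15338)/6 = -⅙*(-6074888) = 3037444/3 ≈ 1.0125e+6)
√(L + q) = √(3037444/3 + 151024) = √(3490516/3) = 2*√2617887/3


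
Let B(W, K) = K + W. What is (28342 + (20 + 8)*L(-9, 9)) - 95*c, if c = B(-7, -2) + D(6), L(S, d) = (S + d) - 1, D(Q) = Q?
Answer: 28599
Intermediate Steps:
L(S, d) = -1 + S + d
c = -3 (c = (-2 - 7) + 6 = -9 + 6 = -3)
(28342 + (20 + 8)*L(-9, 9)) - 95*c = (28342 + (20 + 8)*(-1 - 9 + 9)) - 95*(-3) = (28342 + 28*(-1)) + 285 = (28342 - 28) + 285 = 28314 + 285 = 28599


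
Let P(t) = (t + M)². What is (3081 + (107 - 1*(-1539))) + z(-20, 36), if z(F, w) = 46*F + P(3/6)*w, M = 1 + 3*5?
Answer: 13608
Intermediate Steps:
M = 16 (M = 1 + 15 = 16)
P(t) = (16 + t)² (P(t) = (t + 16)² = (16 + t)²)
z(F, w) = 46*F + 1089*w/4 (z(F, w) = 46*F + (16 + 3/6)²*w = 46*F + (16 + 3*(⅙))²*w = 46*F + (16 + ½)²*w = 46*F + (33/2)²*w = 46*F + 1089*w/4)
(3081 + (107 - 1*(-1539))) + z(-20, 36) = (3081 + (107 - 1*(-1539))) + (46*(-20) + (1089/4)*36) = (3081 + (107 + 1539)) + (-920 + 9801) = (3081 + 1646) + 8881 = 4727 + 8881 = 13608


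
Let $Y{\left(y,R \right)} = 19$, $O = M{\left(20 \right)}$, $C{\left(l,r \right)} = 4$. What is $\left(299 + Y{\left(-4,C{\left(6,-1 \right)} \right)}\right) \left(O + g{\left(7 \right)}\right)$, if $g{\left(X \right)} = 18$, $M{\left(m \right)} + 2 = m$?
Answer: $11448$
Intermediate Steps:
$M{\left(m \right)} = -2 + m$
$O = 18$ ($O = -2 + 20 = 18$)
$\left(299 + Y{\left(-4,C{\left(6,-1 \right)} \right)}\right) \left(O + g{\left(7 \right)}\right) = \left(299 + 19\right) \left(18 + 18\right) = 318 \cdot 36 = 11448$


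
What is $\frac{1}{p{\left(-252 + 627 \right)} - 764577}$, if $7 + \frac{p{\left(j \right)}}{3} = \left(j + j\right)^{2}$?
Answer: $\frac{1}{922902} \approx 1.0835 \cdot 10^{-6}$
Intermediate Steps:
$p{\left(j \right)} = -21 + 12 j^{2}$ ($p{\left(j \right)} = -21 + 3 \left(j + j\right)^{2} = -21 + 3 \left(2 j\right)^{2} = -21 + 3 \cdot 4 j^{2} = -21 + 12 j^{2}$)
$\frac{1}{p{\left(-252 + 627 \right)} - 764577} = \frac{1}{\left(-21 + 12 \left(-252 + 627\right)^{2}\right) - 764577} = \frac{1}{\left(-21 + 12 \cdot 375^{2}\right) - 764577} = \frac{1}{\left(-21 + 12 \cdot 140625\right) - 764577} = \frac{1}{\left(-21 + 1687500\right) - 764577} = \frac{1}{1687479 - 764577} = \frac{1}{922902}$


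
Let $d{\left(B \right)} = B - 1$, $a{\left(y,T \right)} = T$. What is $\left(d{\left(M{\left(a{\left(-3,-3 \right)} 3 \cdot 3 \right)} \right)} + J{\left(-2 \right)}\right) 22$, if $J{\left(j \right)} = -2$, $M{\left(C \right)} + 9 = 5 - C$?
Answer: $440$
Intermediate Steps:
$M{\left(C \right)} = -4 - C$ ($M{\left(C \right)} = -9 - \left(-5 + C\right) = -4 - C$)
$d{\left(B \right)} = -1 + B$
$\left(d{\left(M{\left(a{\left(-3,-3 \right)} 3 \cdot 3 \right)} \right)} + J{\left(-2 \right)}\right) 22 = \left(\left(-1 - \left(4 + \left(-3\right) 3 \cdot 3\right)\right) - 2\right) 22 = \left(\left(-1 - \left(4 - 27\right)\right) - 2\right) 22 = \left(\left(-1 - -23\right) - 2\right) 22 = \left(\left(-1 + \left(-4 + 27\right)\right) - 2\right) 22 = \left(\left(-1 + 23\right) - 2\right) 22 = \left(22 - 2\right) 22 = 20 \cdot 22 = 440$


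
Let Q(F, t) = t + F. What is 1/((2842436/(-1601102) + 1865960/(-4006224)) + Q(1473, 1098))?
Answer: 400898328678/1029811163805539 ≈ 0.00038929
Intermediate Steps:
Q(F, t) = F + t
1/((2842436/(-1601102) + 1865960/(-4006224)) + Q(1473, 1098)) = 1/((2842436/(-1601102) + 1865960/(-4006224)) + (1473 + 1098)) = 1/((2842436*(-1/1601102) + 1865960*(-1/4006224)) + 2571) = 1/((-1421218/800551 - 233245/500778) + 2571) = 1/(-898439225599/400898328678 + 2571) = 1/(1029811163805539/400898328678) = 400898328678/1029811163805539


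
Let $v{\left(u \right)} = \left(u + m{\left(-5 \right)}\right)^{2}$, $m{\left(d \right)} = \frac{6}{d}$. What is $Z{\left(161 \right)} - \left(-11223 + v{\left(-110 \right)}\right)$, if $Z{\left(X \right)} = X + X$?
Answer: $- \frac{20511}{25} \approx -820.44$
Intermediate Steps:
$v{\left(u \right)} = \left(- \frac{6}{5} + u\right)^{2}$ ($v{\left(u \right)} = \left(u + \frac{6}{-5}\right)^{2} = \left(u + 6 \left(- \frac{1}{5}\right)\right)^{2} = \left(u - \frac{6}{5}\right)^{2} = \left(- \frac{6}{5} + u\right)^{2}$)
$Z{\left(X \right)} = 2 X$
$Z{\left(161 \right)} - \left(-11223 + v{\left(-110 \right)}\right) = 2 \cdot 161 + \left(11223 - \frac{\left(-6 + 5 \left(-110\right)\right)^{2}}{25}\right) = 322 + \left(11223 - \frac{\left(-6 - 550\right)^{2}}{25}\right) = 322 + \left(11223 - \frac{\left(-556\right)^{2}}{25}\right) = 322 + \left(11223 - \frac{1}{25} \cdot 309136\right) = 322 + \left(11223 - \frac{309136}{25}\right) = 322 - \frac{28561}{25} = - \frac{20511}{25}$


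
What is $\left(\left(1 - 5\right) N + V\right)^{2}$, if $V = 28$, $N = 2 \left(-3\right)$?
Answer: $2704$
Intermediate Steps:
$N = -6$
$\left(\left(1 - 5\right) N + V\right)^{2} = \left(\left(1 - 5\right) \left(-6\right) + 28\right)^{2} = \left(\left(-4\right) \left(-6\right) + 28\right)^{2} = \left(24 + 28\right)^{2} = 52^{2} = 2704$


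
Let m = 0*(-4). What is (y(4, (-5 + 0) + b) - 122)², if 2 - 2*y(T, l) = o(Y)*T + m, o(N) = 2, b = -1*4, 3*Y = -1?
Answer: 15625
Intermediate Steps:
Y = -⅓ (Y = (⅓)*(-1) = -⅓ ≈ -0.33333)
b = -4
m = 0
y(T, l) = 1 - T (y(T, l) = 1 - (2*T + 0)/2 = 1 - T)
(y(4, (-5 + 0) + b) - 122)² = ((1 - 1*4) - 122)² = ((1 - 4) - 122)² = (-3 - 122)² = (-125)² = 15625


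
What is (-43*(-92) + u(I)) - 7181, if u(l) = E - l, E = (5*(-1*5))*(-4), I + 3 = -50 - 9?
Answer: -3063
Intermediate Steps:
I = -62 (I = -3 + (-50 - 9) = -3 - 59 = -62)
E = 100 (E = (5*(-5))*(-4) = -25*(-4) = 100)
u(l) = 100 - l
(-43*(-92) + u(I)) - 7181 = (-43*(-92) + (100 - 1*(-62))) - 7181 = (3956 + (100 + 62)) - 7181 = (3956 + 162) - 7181 = 4118 - 7181 = -3063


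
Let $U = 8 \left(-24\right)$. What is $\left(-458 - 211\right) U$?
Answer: $128448$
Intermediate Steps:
$U = -192$
$\left(-458 - 211\right) U = \left(-458 - 211\right) \left(-192\right) = \left(-669\right) \left(-192\right) = 128448$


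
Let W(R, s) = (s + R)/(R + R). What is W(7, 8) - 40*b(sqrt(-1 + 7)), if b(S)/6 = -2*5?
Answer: 33615/14 ≈ 2401.1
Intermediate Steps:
b(S) = -60 (b(S) = 6*(-2*5) = 6*(-10) = -60)
W(R, s) = (R + s)/(2*R) (W(R, s) = (R + s)/((2*R)) = (R + s)*(1/(2*R)) = (R + s)/(2*R))
W(7, 8) - 40*b(sqrt(-1 + 7)) = (1/2)*(7 + 8)/7 - 40*(-60) = (1/2)*(1/7)*15 + 2400 = 15/14 + 2400 = 33615/14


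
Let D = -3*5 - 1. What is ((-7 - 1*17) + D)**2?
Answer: 1600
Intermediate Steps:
D = -16 (D = -15 - 1 = -16)
((-7 - 1*17) + D)**2 = ((-7 - 1*17) - 16)**2 = ((-7 - 17) - 16)**2 = (-24 - 16)**2 = (-40)**2 = 1600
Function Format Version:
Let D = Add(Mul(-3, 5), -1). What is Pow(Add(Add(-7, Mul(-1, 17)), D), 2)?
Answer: 1600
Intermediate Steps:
D = -16 (D = Add(-15, -1) = -16)
Pow(Add(Add(-7, Mul(-1, 17)), D), 2) = Pow(Add(Add(-7, Mul(-1, 17)), -16), 2) = Pow(Add(Add(-7, -17), -16), 2) = Pow(Add(-24, -16), 2) = Pow(-40, 2) = 1600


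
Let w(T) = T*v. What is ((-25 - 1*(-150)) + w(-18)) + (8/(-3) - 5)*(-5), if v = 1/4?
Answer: 953/6 ≈ 158.83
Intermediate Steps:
v = ¼ ≈ 0.25000
w(T) = T/4 (w(T) = T*(¼) = T/4)
((-25 - 1*(-150)) + w(-18)) + (8/(-3) - 5)*(-5) = ((-25 - 1*(-150)) + (¼)*(-18)) + (8/(-3) - 5)*(-5) = ((-25 + 150) - 9/2) + (8*(-⅓) - 5)*(-5) = (125 - 9/2) + (-8/3 - 5)*(-5) = 241/2 - 23/3*(-5) = 241/2 + 115/3 = 953/6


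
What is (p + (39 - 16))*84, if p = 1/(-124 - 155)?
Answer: 179648/93 ≈ 1931.7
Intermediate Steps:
p = -1/279 (p = 1/(-279) = -1/279 ≈ -0.0035842)
(p + (39 - 16))*84 = (-1/279 + (39 - 16))*84 = (-1/279 + 23)*84 = (6416/279)*84 = 179648/93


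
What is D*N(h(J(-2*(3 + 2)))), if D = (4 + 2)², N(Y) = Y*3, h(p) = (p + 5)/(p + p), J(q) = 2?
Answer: 189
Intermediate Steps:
h(p) = (5 + p)/(2*p) (h(p) = (5 + p)/((2*p)) = (5 + p)*(1/(2*p)) = (5 + p)/(2*p))
N(Y) = 3*Y
D = 36 (D = 6² = 36)
D*N(h(J(-2*(3 + 2)))) = 36*(3*((½)*(5 + 2)/2)) = 36*(3*((½)*(½)*7)) = 36*(3*(7/4)) = 36*(21/4) = 189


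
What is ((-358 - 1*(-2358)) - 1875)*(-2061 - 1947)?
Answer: -501000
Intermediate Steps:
((-358 - 1*(-2358)) - 1875)*(-2061 - 1947) = ((-358 + 2358) - 1875)*(-4008) = (2000 - 1875)*(-4008) = 125*(-4008) = -501000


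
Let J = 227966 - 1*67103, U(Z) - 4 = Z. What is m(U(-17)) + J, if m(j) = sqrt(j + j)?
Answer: 160863 + I*sqrt(26) ≈ 1.6086e+5 + 5.099*I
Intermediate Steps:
U(Z) = 4 + Z
J = 160863 (J = 227966 - 67103 = 160863)
m(j) = sqrt(2)*sqrt(j) (m(j) = sqrt(2*j) = sqrt(2)*sqrt(j))
m(U(-17)) + J = sqrt(2)*sqrt(4 - 17) + 160863 = sqrt(2)*sqrt(-13) + 160863 = sqrt(2)*(I*sqrt(13)) + 160863 = I*sqrt(26) + 160863 = 160863 + I*sqrt(26)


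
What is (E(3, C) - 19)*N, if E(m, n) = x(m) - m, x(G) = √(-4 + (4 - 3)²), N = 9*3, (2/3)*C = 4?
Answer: -594 + 27*I*√3 ≈ -594.0 + 46.765*I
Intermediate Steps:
C = 6 (C = (3/2)*4 = 6)
N = 27
x(G) = I*√3 (x(G) = √(-4 + 1²) = √(-4 + 1) = √(-3) = I*√3)
E(m, n) = -m + I*√3 (E(m, n) = I*√3 - m = -m + I*√3)
(E(3, C) - 19)*N = ((-1*3 + I*√3) - 19)*27 = ((-3 + I*√3) - 19)*27 = (-22 + I*√3)*27 = -594 + 27*I*√3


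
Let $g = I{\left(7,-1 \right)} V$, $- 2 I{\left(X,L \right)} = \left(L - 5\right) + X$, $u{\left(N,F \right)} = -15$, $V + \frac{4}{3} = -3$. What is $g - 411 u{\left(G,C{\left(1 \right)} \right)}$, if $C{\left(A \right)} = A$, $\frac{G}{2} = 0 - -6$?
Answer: $\frac{37003}{6} \approx 6167.2$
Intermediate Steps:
$G = 12$ ($G = 2 \left(0 - -6\right) = 2 \left(0 + 6\right) = 2 \cdot 6 = 12$)
$V = - \frac{13}{3}$ ($V = - \frac{4}{3} - 3 = - \frac{13}{3} \approx -4.3333$)
$I{\left(X,L \right)} = \frac{5}{2} - \frac{L}{2} - \frac{X}{2}$ ($I{\left(X,L \right)} = - \frac{\left(L - 5\right) + X}{2} = - \frac{\left(-5 + L\right) + X}{2} = - \frac{-5 + L + X}{2} = \frac{5}{2} - \frac{L}{2} - \frac{X}{2}$)
$g = \frac{13}{6}$ ($g = \left(\frac{5}{2} - - \frac{1}{2} - \frac{7}{2}\right) \left(- \frac{13}{3}\right) = \left(\frac{5}{2} + \frac{1}{2} - \frac{7}{2}\right) \left(- \frac{13}{3}\right) = \left(- \frac{1}{2}\right) \left(- \frac{13}{3}\right) = \frac{13}{6} \approx 2.1667$)
$g - 411 u{\left(G,C{\left(1 \right)} \right)} = \frac{13}{6} - -6165 = \frac{13}{6} + 6165 = \frac{37003}{6}$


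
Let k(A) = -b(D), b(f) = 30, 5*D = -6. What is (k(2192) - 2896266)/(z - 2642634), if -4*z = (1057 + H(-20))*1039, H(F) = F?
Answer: 11585184/11647979 ≈ 0.99461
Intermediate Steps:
D = -6/5 (D = (⅕)*(-6) = -6/5 ≈ -1.2000)
z = -1077443/4 (z = -(1057 - 20)*1039/4 = -1037*1039/4 = -¼*1077443 = -1077443/4 ≈ -2.6936e+5)
k(A) = -30 (k(A) = -1*30 = -30)
(k(2192) - 2896266)/(z - 2642634) = (-30 - 2896266)/(-1077443/4 - 2642634) = -2896296/(-11647979/4) = -2896296*(-4/11647979) = 11585184/11647979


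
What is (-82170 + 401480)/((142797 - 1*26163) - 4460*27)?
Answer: -159655/1893 ≈ -84.340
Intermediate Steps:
(-82170 + 401480)/((142797 - 1*26163) - 4460*27) = 319310/((142797 - 26163) - 120420) = 319310/(116634 - 120420) = 319310/(-3786) = 319310*(-1/3786) = -159655/1893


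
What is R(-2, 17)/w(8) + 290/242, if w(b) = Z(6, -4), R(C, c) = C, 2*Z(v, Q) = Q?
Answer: 266/121 ≈ 2.1983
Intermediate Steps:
Z(v, Q) = Q/2
w(b) = -2 (w(b) = (½)*(-4) = -2)
R(-2, 17)/w(8) + 290/242 = -2/(-2) + 290/242 = -2*(-½) + 290*(1/242) = 1 + 145/121 = 266/121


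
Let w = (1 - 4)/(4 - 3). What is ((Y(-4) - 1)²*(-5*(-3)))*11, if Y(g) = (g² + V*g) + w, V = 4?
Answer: 2640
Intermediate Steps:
w = -3 (w = -3/1 = -3*1 = -3)
Y(g) = -3 + g² + 4*g (Y(g) = (g² + 4*g) - 3 = -3 + g² + 4*g)
((Y(-4) - 1)²*(-5*(-3)))*11 = (((-3 + (-4)² + 4*(-4)) - 1)²*(-5*(-3)))*11 = (((-3 + 16 - 16) - 1)²*15)*11 = ((-3 - 1)²*15)*11 = ((-4)²*15)*11 = (16*15)*11 = 240*11 = 2640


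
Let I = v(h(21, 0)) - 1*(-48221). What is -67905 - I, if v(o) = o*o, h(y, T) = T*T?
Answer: -116126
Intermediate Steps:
h(y, T) = T**2
v(o) = o**2
I = 48221 (I = (0**2)**2 - 1*(-48221) = 0**2 + 48221 = 0 + 48221 = 48221)
-67905 - I = -67905 - 1*48221 = -67905 - 48221 = -116126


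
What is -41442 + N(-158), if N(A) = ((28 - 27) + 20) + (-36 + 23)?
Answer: -41434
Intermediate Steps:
N(A) = 8 (N(A) = (1 + 20) - 13 = 21 - 13 = 8)
-41442 + N(-158) = -41442 + 8 = -41434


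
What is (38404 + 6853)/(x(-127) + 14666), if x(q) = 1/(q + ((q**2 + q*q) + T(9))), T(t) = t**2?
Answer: 1457818484/472421193 ≈ 3.0858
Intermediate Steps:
x(q) = 1/(81 + q + 2*q**2) (x(q) = 1/(q + ((q**2 + q*q) + 9**2)) = 1/(q + ((q**2 + q**2) + 81)) = 1/(q + (2*q**2 + 81)) = 1/(q + (81 + 2*q**2)) = 1/(81 + q + 2*q**2))
(38404 + 6853)/(x(-127) + 14666) = (38404 + 6853)/(1/(81 - 127 + 2*(-127)**2) + 14666) = 45257/(1/(81 - 127 + 2*16129) + 14666) = 45257/(1/(81 - 127 + 32258) + 14666) = 45257/(1/32212 + 14666) = 45257/(472421193/32212) = 45257*(32212/472421193) = 1457818484/472421193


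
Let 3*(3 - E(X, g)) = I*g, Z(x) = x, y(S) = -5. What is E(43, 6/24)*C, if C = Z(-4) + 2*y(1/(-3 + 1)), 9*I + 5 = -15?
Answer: -1204/27 ≈ -44.593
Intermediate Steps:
I = -20/9 (I = -5/9 + (⅑)*(-15) = -5/9 - 5/3 = -20/9 ≈ -2.2222)
C = -14 (C = -4 + 2*(-5) = -4 - 10 = -14)
E(X, g) = 3 + 20*g/27 (E(X, g) = 3 - (-20)*g/27 = 3 + 20*g/27)
E(43, 6/24)*C = (3 + 20*(6/24)/27)*(-14) = (3 + 20*(6*(1/24))/27)*(-14) = (3 + (20/27)*(¼))*(-14) = (3 + 5/27)*(-14) = (86/27)*(-14) = -1204/27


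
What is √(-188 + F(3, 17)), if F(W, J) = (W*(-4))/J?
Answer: 2*I*√13634/17 ≈ 13.737*I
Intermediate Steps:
F(W, J) = -4*W/J (F(W, J) = (-4*W)/J = -4*W/J)
√(-188 + F(3, 17)) = √(-188 - 4*3/17) = √(-188 - 4*3*1/17) = √(-188 - 12/17) = √(-3208/17) = 2*I*√13634/17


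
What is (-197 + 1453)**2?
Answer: 1577536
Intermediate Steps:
(-197 + 1453)**2 = 1256**2 = 1577536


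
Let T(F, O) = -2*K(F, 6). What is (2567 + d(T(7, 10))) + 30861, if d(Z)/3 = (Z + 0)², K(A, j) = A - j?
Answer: 33440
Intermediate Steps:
T(F, O) = 12 - 2*F (T(F, O) = -2*(F - 1*6) = -2*(F - 6) = -2*(-6 + F) = 12 - 2*F)
d(Z) = 3*Z² (d(Z) = 3*(Z + 0)² = 3*Z²)
(2567 + d(T(7, 10))) + 30861 = (2567 + 3*(12 - 2*7)²) + 30861 = (2567 + 3*(12 - 14)²) + 30861 = (2567 + 3*(-2)²) + 30861 = (2567 + 3*4) + 30861 = (2567 + 12) + 30861 = 2579 + 30861 = 33440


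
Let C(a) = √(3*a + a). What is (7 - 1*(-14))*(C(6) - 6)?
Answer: -126 + 42*√6 ≈ -23.121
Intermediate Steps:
C(a) = 2*√a (C(a) = √(4*a) = 2*√a)
(7 - 1*(-14))*(C(6) - 6) = (7 - 1*(-14))*(2*√6 - 6) = (7 + 14)*(-6 + 2*√6) = 21*(-6 + 2*√6) = -126 + 42*√6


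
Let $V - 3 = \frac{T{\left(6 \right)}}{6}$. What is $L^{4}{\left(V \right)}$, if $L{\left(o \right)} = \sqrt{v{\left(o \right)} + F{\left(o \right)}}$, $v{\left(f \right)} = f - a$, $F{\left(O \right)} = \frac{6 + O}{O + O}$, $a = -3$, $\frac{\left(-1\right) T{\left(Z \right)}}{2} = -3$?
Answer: $\frac{1089}{16} \approx 68.063$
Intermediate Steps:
$T{\left(Z \right)} = 6$ ($T{\left(Z \right)} = \left(-2\right) \left(-3\right) = 6$)
$F{\left(O \right)} = \frac{6 + O}{2 O}$
$v{\left(f \right)} = 3 + f$ ($v{\left(f \right)} = f - -3 = f + 3 = 3 + f$)
$V = 4$ ($V = 3 + \frac{6}{6} = 3 + 6 \cdot \frac{1}{6} = 3 + 1 = 4$)
$L{\left(o \right)} = \sqrt{3 + o + \frac{6 + o}{2 o}}$ ($L{\left(o \right)} = \sqrt{\left(3 + o\right) + \frac{6 + o}{2 o}} = \sqrt{3 + o + \frac{6 + o}{2 o}}$)
$L^{4}{\left(V \right)} = \left(\frac{\sqrt{14 + 4 \cdot 4 + \frac{12}{4}}}{2}\right)^{4} = \left(\frac{\sqrt{14 + 16 + 12 \cdot \frac{1}{4}}}{2}\right)^{4} = \left(\frac{\sqrt{14 + 16 + 3}}{2}\right)^{4} = \left(\frac{\sqrt{33}}{2}\right)^{4} = \frac{1089}{16}$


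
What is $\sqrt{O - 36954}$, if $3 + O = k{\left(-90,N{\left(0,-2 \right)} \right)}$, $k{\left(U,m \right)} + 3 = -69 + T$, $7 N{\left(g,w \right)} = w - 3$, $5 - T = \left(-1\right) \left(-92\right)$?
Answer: $6 i \sqrt{1031} \approx 192.66 i$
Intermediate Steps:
$T = -87$ ($T = 5 - \left(-1\right) \left(-92\right) = 5 - 92 = -87$)
$N{\left(g,w \right)} = - \frac{3}{7} + \frac{w}{7}$ ($N{\left(g,w \right)} = \frac{w - 3}{7} = \frac{-3 + w}{7} = - \frac{3}{7} + \frac{w}{7}$)
$k{\left(U,m \right)} = -159$ ($k{\left(U,m \right)} = -3 - 156 = -159$)
$O = -162$ ($O = -3 - 159 = -162$)
$\sqrt{O - 36954} = \sqrt{-162 - 36954} = \sqrt{-37116} = 6 i \sqrt{1031}$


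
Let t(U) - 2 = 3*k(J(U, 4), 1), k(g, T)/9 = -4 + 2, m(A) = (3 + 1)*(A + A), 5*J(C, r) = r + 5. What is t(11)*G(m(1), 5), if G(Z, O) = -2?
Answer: 104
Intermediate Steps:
J(C, r) = 1 + r/5 (J(C, r) = (r + 5)/5 = (5 + r)/5 = 1 + r/5)
m(A) = 8*A (m(A) = 4*(2*A) = 8*A)
k(g, T) = -18 (k(g, T) = 9*(-4 + 2) = 9*(-2) = -18)
t(U) = -52 (t(U) = 2 + 3*(-18) = 2 - 54 = -52)
t(11)*G(m(1), 5) = -52*(-2) = 104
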